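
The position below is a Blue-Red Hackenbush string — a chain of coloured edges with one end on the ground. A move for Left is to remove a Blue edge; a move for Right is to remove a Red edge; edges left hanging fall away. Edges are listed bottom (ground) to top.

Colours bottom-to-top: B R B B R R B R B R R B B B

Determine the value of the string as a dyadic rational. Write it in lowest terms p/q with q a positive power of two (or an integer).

Prefix values for B R B B R R B R B R R B B B via {L|R} + simplicity:
step 1: add B to get B; options L={ 0 } R={  } so 1
step 2: add R to get BR; options L={ 0 } R={ 1 } so 1/2
step 3: add B to get BRB; options L={ 0,1/2 } R={ 1 } so 3/4
step 4: add B to get BRBB; options L={ 0,1/2,3/4 } R={ 1 } so 7/8
step 5: add R to get BRBBR; options L={ 0,1/2,3/4 } R={ 7/8,1 } so 13/16
step 6: add R to get BRBBRR; options L={ 0,1/2,3/4 } R={ 13/16,7/8,1 } so 25/32
step 7: add B to get BRBBRRB; options L={ 0,1/2,3/4,25/32 } R={ 13/16,7/8,1 } so 51/64
step 8: add R to get BRBBRRBR; options L={ 0,1/2,3/4,25/32 } R={ 51/64,13/16,7/8,1 } so 101/128
step 9: add B to get BRBBRRBRB; options L={ 0,1/2,3/4,25/32,101/128 } R={ 51/64,13/16,7/8,1 } so 203/256
step 10: add R to get BRBBRRBRBR; options L={ 0,1/2,3/4,25/32,101/128 } R={ 203/256,51/64,13/16,7/8,1 } so 405/512
step 11: add R to get BRBBRRBRBRR; options L={ 0,1/2,3/4,25/32,101/128 } R={ 405/512,203/256,51/64,13/16,7/8,1 } so 809/1024
step 12: add B to get BRBBRRBRBRRB; options L={ 0,1/2,3/4,25/32,101/128,809/1024 } R={ 405/512,203/256,51/64,13/16,7/8,1 } so 1619/2048
step 13: add B to get BRBBRRBRBRRBB; options L={ 0,1/2,3/4,25/32,101/128,809/1024,1619/2048 } R={ 405/512,203/256,51/64,13/16,7/8,1 } so 3239/4096
step 14: add B to get BRBBRRBRBRRBBB; options L={ 0,1/2,3/4,25/32,101/128,809/1024,1619/2048,3239/4096 } R={ 405/512,203/256,51/64,13/16,7/8,1 } so 6479/8192

6479/8192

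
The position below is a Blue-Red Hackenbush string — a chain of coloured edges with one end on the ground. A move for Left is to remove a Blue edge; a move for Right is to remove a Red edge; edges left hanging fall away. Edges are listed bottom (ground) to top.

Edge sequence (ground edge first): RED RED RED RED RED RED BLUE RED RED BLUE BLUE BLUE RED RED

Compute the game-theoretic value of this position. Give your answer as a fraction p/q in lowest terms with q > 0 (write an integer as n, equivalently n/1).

-1479/256

R: Left {  }, Right { 0 } gives simplest -1
RR: Left {  }, Right { -1,0 } gives simplest -2
RRR: Left {  }, Right { -2,-1,0 } gives simplest -3
RRRR: Left {  }, Right { -3,-2,-1,0 } gives simplest -4
RRRRR: Left {  }, Right { -4,-3,-2,-1,0 } gives simplest -5
RRRRRR: Left {  }, Right { -5,-4,-3,-2,-1,0 } gives simplest -6
RRRRRRB: Left { -6 }, Right { -5,-4,-3,-2,-1,0 } gives simplest -11/2
RRRRRRBR: Left { -6 }, Right { -11/2,-5,-4,-3,-2,-1,0 } gives simplest -23/4
RRRRRRBRR: Left { -6 }, Right { -23/4,-11/2,-5,-4,-3,-2,-1,0 } gives simplest -47/8
RRRRRRBRRB: Left { -6,-47/8 }, Right { -23/4,-11/2,-5,-4,-3,-2,-1,0 } gives simplest -93/16
RRRRRRBRRBB: Left { -6,-47/8,-93/16 }, Right { -23/4,-11/2,-5,-4,-3,-2,-1,0 } gives simplest -185/32
RRRRRRBRRBBB: Left { -6,-47/8,-93/16,-185/32 }, Right { -23/4,-11/2,-5,-4,-3,-2,-1,0 } gives simplest -369/64
RRRRRRBRRBBBR: Left { -6,-47/8,-93/16,-185/32 }, Right { -369/64,-23/4,-11/2,-5,-4,-3,-2,-1,0 } gives simplest -739/128
RRRRRRBRRBBBRR: Left { -6,-47/8,-93/16,-185/32 }, Right { -739/128,-369/64,-23/4,-11/2,-5,-4,-3,-2,-1,0 } gives simplest -1479/256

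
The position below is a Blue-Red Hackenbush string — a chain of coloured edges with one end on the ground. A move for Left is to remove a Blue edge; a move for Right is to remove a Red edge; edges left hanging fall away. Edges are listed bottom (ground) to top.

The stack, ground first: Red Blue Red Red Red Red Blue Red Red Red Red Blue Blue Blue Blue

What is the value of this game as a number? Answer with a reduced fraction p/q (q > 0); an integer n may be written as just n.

Prefix values for Red Blue Red Red Red Red Blue Red Red Red Red Blue Blue Blue Blue via {L|R} + simplicity:
1 of 15 · R · max L −∞ · min R 0 → -1
2 of 15 · RB · max L -1 · min R 0 → -1/2
3 of 15 · RBR · max L -1 · min R -1/2 → -3/4
4 of 15 · RBRR · max L -1 · min R -3/4 → -7/8
5 of 15 · RBRRR · max L -1 · min R -7/8 → -15/16
6 of 15 · RBRRRR · max L -1 · min R -15/16 → -31/32
7 of 15 · RBRRRRB · max L -31/32 · min R -15/16 → -61/64
8 of 15 · RBRRRRBR · max L -31/32 · min R -61/64 → -123/128
9 of 15 · RBRRRRBRR · max L -31/32 · min R -123/128 → -247/256
10 of 15 · RBRRRRBRRR · max L -31/32 · min R -247/256 → -495/512
11 of 15 · RBRRRRBRRRR · max L -31/32 · min R -495/512 → -991/1024
12 of 15 · RBRRRRBRRRRB · max L -991/1024 · min R -495/512 → -1981/2048
13 of 15 · RBRRRRBRRRRBB · max L -1981/2048 · min R -495/512 → -3961/4096
14 of 15 · RBRRRRBRRRRBBB · max L -3961/4096 · min R -495/512 → -7921/8192
15 of 15 · RBRRRRBRRRRBBBB · max L -7921/8192 · min R -495/512 → -15841/16384

-15841/16384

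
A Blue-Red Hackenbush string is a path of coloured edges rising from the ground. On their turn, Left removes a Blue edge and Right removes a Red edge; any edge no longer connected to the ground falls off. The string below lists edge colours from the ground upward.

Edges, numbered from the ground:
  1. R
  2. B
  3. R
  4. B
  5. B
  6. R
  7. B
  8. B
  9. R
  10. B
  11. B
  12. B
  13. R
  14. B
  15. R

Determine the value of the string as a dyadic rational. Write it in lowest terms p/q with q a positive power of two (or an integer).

-9355/16384

Recurse on prefixes of the 15-edge string R B R B B R B B R B B B R B R:
edge 1 of 15 (R): {  | 0 } ⇒ -1
edge 2 of 15 (B): { -1 | 0 } ⇒ -1/2
edge 3 of 15 (R): { -1 | -1/2; 0 } ⇒ -3/4
edge 4 of 15 (B): { -1; -3/4 | -1/2; 0 } ⇒ -5/8
edge 5 of 15 (B): { -1; -3/4; -5/8 | -1/2; 0 } ⇒ -9/16
edge 6 of 15 (R): { -1; -3/4; -5/8 | -9/16; -1/2; 0 } ⇒ -19/32
edge 7 of 15 (B): { -1; -3/4; -5/8; -19/32 | -9/16; -1/2; 0 } ⇒ -37/64
edge 8 of 15 (B): { -1; -3/4; -5/8; -19/32; -37/64 | -9/16; -1/2; 0 } ⇒ -73/128
edge 9 of 15 (R): { -1; -3/4; -5/8; -19/32; -37/64 | -73/128; -9/16; -1/2; 0 } ⇒ -147/256
edge 10 of 15 (B): { -1; -3/4; -5/8; -19/32; -37/64; -147/256 | -73/128; -9/16; -1/2; 0 } ⇒ -293/512
edge 11 of 15 (B): { -1; -3/4; -5/8; -19/32; -37/64; -147/256; -293/512 | -73/128; -9/16; -1/2; 0 } ⇒ -585/1024
edge 12 of 15 (B): { -1; -3/4; -5/8; -19/32; -37/64; -147/256; -293/512; -585/1024 | -73/128; -9/16; -1/2; 0 } ⇒ -1169/2048
edge 13 of 15 (R): { -1; -3/4; -5/8; -19/32; -37/64; -147/256; -293/512; -585/1024 | -1169/2048; -73/128; -9/16; -1/2; 0 } ⇒ -2339/4096
edge 14 of 15 (B): { -1; -3/4; -5/8; -19/32; -37/64; -147/256; -293/512; -585/1024; -2339/4096 | -1169/2048; -73/128; -9/16; -1/2; 0 } ⇒ -4677/8192
edge 15 of 15 (R): { -1; -3/4; -5/8; -19/32; -37/64; -147/256; -293/512; -585/1024; -2339/4096 | -4677/8192; -1169/2048; -73/128; -9/16; -1/2; 0 } ⇒ -9355/16384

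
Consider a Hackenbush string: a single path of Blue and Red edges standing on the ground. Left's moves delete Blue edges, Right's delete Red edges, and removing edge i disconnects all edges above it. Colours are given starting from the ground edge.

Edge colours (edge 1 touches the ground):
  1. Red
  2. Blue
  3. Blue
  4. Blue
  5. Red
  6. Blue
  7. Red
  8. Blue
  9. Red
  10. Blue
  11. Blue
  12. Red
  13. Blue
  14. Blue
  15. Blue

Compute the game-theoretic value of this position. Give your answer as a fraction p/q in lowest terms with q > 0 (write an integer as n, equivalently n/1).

Build value(s[:k]) for k = 1..15, string s = Red Blue Blue Blue Red Blue Red Blue Red Blue Blue Red Blue Blue Blue.
step 1: add Red to get R; options L={ (no moves) } R={ 0 } => -1
step 2: add Blue to get RB; options L={ -1 } R={ 0 } => -1/2
step 3: add Blue to get RBB; options L={ -1; -1/2 } R={ 0 } => -1/4
step 4: add Blue to get RBBB; options L={ -1; -1/2; -1/4 } R={ 0 } => -1/8
step 5: add Red to get RBBBR; options L={ -1; -1/2; -1/4 } R={ -1/8; 0 } => -3/16
step 6: add Blue to get RBBBRB; options L={ -1; -1/2; -1/4; -3/16 } R={ -1/8; 0 } => -5/32
step 7: add Red to get RBBBRBR; options L={ -1; -1/2; -1/4; -3/16 } R={ -5/32; -1/8; 0 } => -11/64
step 8: add Blue to get RBBBRBRB; options L={ -1; -1/2; -1/4; -3/16; -11/64 } R={ -5/32; -1/8; 0 } => -21/128
step 9: add Red to get RBBBRBRBR; options L={ -1; -1/2; -1/4; -3/16; -11/64 } R={ -21/128; -5/32; -1/8; 0 } => -43/256
step 10: add Blue to get RBBBRBRBRB; options L={ -1; -1/2; -1/4; -3/16; -11/64; -43/256 } R={ -21/128; -5/32; -1/8; 0 } => -85/512
step 11: add Blue to get RBBBRBRBRBB; options L={ -1; -1/2; -1/4; -3/16; -11/64; -43/256; -85/512 } R={ -21/128; -5/32; -1/8; 0 } => -169/1024
step 12: add Red to get RBBBRBRBRBBR; options L={ -1; -1/2; -1/4; -3/16; -11/64; -43/256; -85/512 } R={ -169/1024; -21/128; -5/32; -1/8; 0 } => -339/2048
step 13: add Blue to get RBBBRBRBRBBRB; options L={ -1; -1/2; -1/4; -3/16; -11/64; -43/256; -85/512; -339/2048 } R={ -169/1024; -21/128; -5/32; -1/8; 0 } => -677/4096
step 14: add Blue to get RBBBRBRBRBBRBB; options L={ -1; -1/2; -1/4; -3/16; -11/64; -43/256; -85/512; -339/2048; -677/4096 } R={ -169/1024; -21/128; -5/32; -1/8; 0 } => -1353/8192
step 15: add Blue to get RBBBRBRBRBBRBBB; options L={ -1; -1/2; -1/4; -3/16; -11/64; -43/256; -85/512; -339/2048; -677/4096; -1353/8192 } R={ -169/1024; -21/128; -5/32; -1/8; 0 } => -2705/16384

-2705/16384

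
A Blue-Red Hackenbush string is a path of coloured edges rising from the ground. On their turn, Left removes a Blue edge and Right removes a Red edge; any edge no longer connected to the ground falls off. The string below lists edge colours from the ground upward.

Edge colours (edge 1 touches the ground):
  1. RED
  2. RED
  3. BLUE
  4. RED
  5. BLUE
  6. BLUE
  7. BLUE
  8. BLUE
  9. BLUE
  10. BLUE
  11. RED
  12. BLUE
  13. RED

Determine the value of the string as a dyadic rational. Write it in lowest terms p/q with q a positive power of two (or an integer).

-3083/2048

Prefix values for RED RED BLUE RED BLUE BLUE BLUE BLUE BLUE BLUE RED BLUE RED via {L|R} + simplicity:
1 of 13 · R · max L −∞ · min R 0 -> -1
2 of 13 · RR · max L −∞ · min R -1 -> -2
3 of 13 · RRB · max L -2 · min R -1 -> -3/2
4 of 13 · RRBR · max L -2 · min R -3/2 -> -7/4
5 of 13 · RRBRB · max L -7/4 · min R -3/2 -> -13/8
6 of 13 · RRBRBB · max L -13/8 · min R -3/2 -> -25/16
7 of 13 · RRBRBBB · max L -25/16 · min R -3/2 -> -49/32
8 of 13 · RRBRBBBB · max L -49/32 · min R -3/2 -> -97/64
9 of 13 · RRBRBBBBB · max L -97/64 · min R -3/2 -> -193/128
10 of 13 · RRBRBBBBBB · max L -193/128 · min R -3/2 -> -385/256
11 of 13 · RRBRBBBBBBR · max L -193/128 · min R -385/256 -> -771/512
12 of 13 · RRBRBBBBBBRB · max L -771/512 · min R -385/256 -> -1541/1024
13 of 13 · RRBRBBBBBBRBR · max L -771/512 · min R -1541/1024 -> -3083/2048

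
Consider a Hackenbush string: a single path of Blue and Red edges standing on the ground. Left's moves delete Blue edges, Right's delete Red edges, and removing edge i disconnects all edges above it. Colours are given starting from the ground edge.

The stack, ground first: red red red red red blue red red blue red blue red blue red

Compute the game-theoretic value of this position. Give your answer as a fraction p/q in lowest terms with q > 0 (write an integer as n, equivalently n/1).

Build val(s[:k]) for k = 1..14, string s = red red red red red blue red red blue red blue red blue red.
step 1: add red to get r; options L={ · } R={ 0 } ⇒ -1
step 2: add red to get rr; options L={ · } R={ -1, 0 } ⇒ -2
step 3: add red to get rrr; options L={ · } R={ -2, -1, 0 } ⇒ -3
step 4: add red to get rrrr; options L={ · } R={ -3, -2, -1, 0 } ⇒ -4
step 5: add red to get rrrrr; options L={ · } R={ -4, -3, -2, -1, 0 } ⇒ -5
step 6: add blue to get rrrrrb; options L={ -5 } R={ -4, -3, -2, -1, 0 } ⇒ -9/2
step 7: add red to get rrrrrbr; options L={ -5 } R={ -9/2, -4, -3, -2, -1, 0 } ⇒ -19/4
step 8: add red to get rrrrrbrr; options L={ -5 } R={ -19/4, -9/2, -4, -3, -2, -1, 0 } ⇒ -39/8
step 9: add blue to get rrrrrbrrb; options L={ -5, -39/8 } R={ -19/4, -9/2, -4, -3, -2, -1, 0 } ⇒ -77/16
step 10: add red to get rrrrrbrrbr; options L={ -5, -39/8 } R={ -77/16, -19/4, -9/2, -4, -3, -2, -1, 0 } ⇒ -155/32
step 11: add blue to get rrrrrbrrbrb; options L={ -5, -39/8, -155/32 } R={ -77/16, -19/4, -9/2, -4, -3, -2, -1, 0 } ⇒ -309/64
step 12: add red to get rrrrrbrrbrbr; options L={ -5, -39/8, -155/32 } R={ -309/64, -77/16, -19/4, -9/2, -4, -3, -2, -1, 0 } ⇒ -619/128
step 13: add blue to get rrrrrbrrbrbrb; options L={ -5, -39/8, -155/32, -619/128 } R={ -309/64, -77/16, -19/4, -9/2, -4, -3, -2, -1, 0 } ⇒ -1237/256
step 14: add red to get rrrrrbrrbrbrbr; options L={ -5, -39/8, -155/32, -619/128 } R={ -1237/256, -309/64, -77/16, -19/4, -9/2, -4, -3, -2, -1, 0 } ⇒ -2475/512

-2475/512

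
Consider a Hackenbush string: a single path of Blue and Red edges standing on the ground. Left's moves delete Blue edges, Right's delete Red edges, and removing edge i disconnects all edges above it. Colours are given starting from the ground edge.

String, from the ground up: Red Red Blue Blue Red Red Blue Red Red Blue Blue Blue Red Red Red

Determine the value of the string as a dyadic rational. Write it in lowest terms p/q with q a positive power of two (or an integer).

-11663/8192

Recurse on prefixes of the 15-edge string Red Red Blue Blue Red Red Blue Red Red Blue Blue Blue Red Red Red:
step 1: add Red to get R; options L={ · } R={ 0 } so -1
step 2: add Red to get RR; options L={ · } R={ -1; 0 } so -2
step 3: add Blue to get RRB; options L={ -2 } R={ -1; 0 } so -3/2
step 4: add Blue to get RRBB; options L={ -2; -3/2 } R={ -1; 0 } so -5/4
step 5: add Red to get RRBBR; options L={ -2; -3/2 } R={ -5/4; -1; 0 } so -11/8
step 6: add Red to get RRBBRR; options L={ -2; -3/2 } R={ -11/8; -5/4; -1; 0 } so -23/16
step 7: add Blue to get RRBBRRB; options L={ -2; -3/2; -23/16 } R={ -11/8; -5/4; -1; 0 } so -45/32
step 8: add Red to get RRBBRRBR; options L={ -2; -3/2; -23/16 } R={ -45/32; -11/8; -5/4; -1; 0 } so -91/64
step 9: add Red to get RRBBRRBRR; options L={ -2; -3/2; -23/16 } R={ -91/64; -45/32; -11/8; -5/4; -1; 0 } so -183/128
step 10: add Blue to get RRBBRRBRRB; options L={ -2; -3/2; -23/16; -183/128 } R={ -91/64; -45/32; -11/8; -5/4; -1; 0 } so -365/256
step 11: add Blue to get RRBBRRBRRBB; options L={ -2; -3/2; -23/16; -183/128; -365/256 } R={ -91/64; -45/32; -11/8; -5/4; -1; 0 } so -729/512
step 12: add Blue to get RRBBRRBRRBBB; options L={ -2; -3/2; -23/16; -183/128; -365/256; -729/512 } R={ -91/64; -45/32; -11/8; -5/4; -1; 0 } so -1457/1024
step 13: add Red to get RRBBRRBRRBBBR; options L={ -2; -3/2; -23/16; -183/128; -365/256; -729/512 } R={ -1457/1024; -91/64; -45/32; -11/8; -5/4; -1; 0 } so -2915/2048
step 14: add Red to get RRBBRRBRRBBBRR; options L={ -2; -3/2; -23/16; -183/128; -365/256; -729/512 } R={ -2915/2048; -1457/1024; -91/64; -45/32; -11/8; -5/4; -1; 0 } so -5831/4096
step 15: add Red to get RRBBRRBRRBBBRRR; options L={ -2; -3/2; -23/16; -183/128; -365/256; -729/512 } R={ -5831/4096; -2915/2048; -1457/1024; -91/64; -45/32; -11/8; -5/4; -1; 0 } so -11663/8192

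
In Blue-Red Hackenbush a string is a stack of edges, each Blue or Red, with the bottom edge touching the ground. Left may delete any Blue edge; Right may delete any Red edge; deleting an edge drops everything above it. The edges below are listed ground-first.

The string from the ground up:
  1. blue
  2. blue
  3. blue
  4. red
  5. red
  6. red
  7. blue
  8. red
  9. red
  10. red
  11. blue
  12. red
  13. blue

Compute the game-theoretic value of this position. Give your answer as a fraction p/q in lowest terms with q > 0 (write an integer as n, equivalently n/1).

Recurse on prefixes of the 13-edge string blue blue blue red red red blue red red red blue red blue:
1 of 13 · b · max L 0 · min R +∞ gives 1
2 of 13 · bb · max L 1 · min R +∞ gives 2
3 of 13 · bbb · max L 2 · min R +∞ gives 3
4 of 13 · bbbr · max L 2 · min R 3 gives 5/2
5 of 13 · bbbrr · max L 2 · min R 5/2 gives 9/4
6 of 13 · bbbrrr · max L 2 · min R 9/4 gives 17/8
7 of 13 · bbbrrrb · max L 17/8 · min R 9/4 gives 35/16
8 of 13 · bbbrrrbr · max L 17/8 · min R 35/16 gives 69/32
9 of 13 · bbbrrrbrr · max L 17/8 · min R 69/32 gives 137/64
10 of 13 · bbbrrrbrrr · max L 17/8 · min R 137/64 gives 273/128
11 of 13 · bbbrrrbrrrb · max L 273/128 · min R 137/64 gives 547/256
12 of 13 · bbbrrrbrrrbr · max L 273/128 · min R 547/256 gives 1093/512
13 of 13 · bbbrrrbrrrbrb · max L 1093/512 · min R 547/256 gives 2187/1024

2187/1024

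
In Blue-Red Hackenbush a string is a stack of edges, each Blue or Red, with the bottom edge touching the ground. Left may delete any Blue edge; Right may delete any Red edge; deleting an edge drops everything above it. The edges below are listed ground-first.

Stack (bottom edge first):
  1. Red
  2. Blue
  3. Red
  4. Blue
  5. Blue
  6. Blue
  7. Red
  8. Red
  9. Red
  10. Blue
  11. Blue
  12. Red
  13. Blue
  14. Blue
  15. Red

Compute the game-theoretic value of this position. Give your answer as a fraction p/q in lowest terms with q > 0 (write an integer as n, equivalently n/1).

-9107/16384

Recurse on prefixes of the 15-edge string Red Blue Red Blue Blue Blue Red Red Red Blue Blue Red Blue Blue Red:
R: Left { — }, Right { 0 } -> simplest -1
RB: Left { -1 }, Right { 0 } -> simplest -1/2
RBR: Left { -1 }, Right { -1/2; 0 } -> simplest -3/4
RBRB: Left { -1; -3/4 }, Right { -1/2; 0 } -> simplest -5/8
RBRBB: Left { -1; -3/4; -5/8 }, Right { -1/2; 0 } -> simplest -9/16
RBRBBB: Left { -1; -3/4; -5/8; -9/16 }, Right { -1/2; 0 } -> simplest -17/32
RBRBBBR: Left { -1; -3/4; -5/8; -9/16 }, Right { -17/32; -1/2; 0 } -> simplest -35/64
RBRBBBRR: Left { -1; -3/4; -5/8; -9/16 }, Right { -35/64; -17/32; -1/2; 0 } -> simplest -71/128
RBRBBBRRR: Left { -1; -3/4; -5/8; -9/16 }, Right { -71/128; -35/64; -17/32; -1/2; 0 } -> simplest -143/256
RBRBBBRRRB: Left { -1; -3/4; -5/8; -9/16; -143/256 }, Right { -71/128; -35/64; -17/32; -1/2; 0 } -> simplest -285/512
RBRBBBRRRBB: Left { -1; -3/4; -5/8; -9/16; -143/256; -285/512 }, Right { -71/128; -35/64; -17/32; -1/2; 0 } -> simplest -569/1024
RBRBBBRRRBBR: Left { -1; -3/4; -5/8; -9/16; -143/256; -285/512 }, Right { -569/1024; -71/128; -35/64; -17/32; -1/2; 0 } -> simplest -1139/2048
RBRBBBRRRBBRB: Left { -1; -3/4; -5/8; -9/16; -143/256; -285/512; -1139/2048 }, Right { -569/1024; -71/128; -35/64; -17/32; -1/2; 0 } -> simplest -2277/4096
RBRBBBRRRBBRBB: Left { -1; -3/4; -5/8; -9/16; -143/256; -285/512; -1139/2048; -2277/4096 }, Right { -569/1024; -71/128; -35/64; -17/32; -1/2; 0 } -> simplest -4553/8192
RBRBBBRRRBBRBBR: Left { -1; -3/4; -5/8; -9/16; -143/256; -285/512; -1139/2048; -2277/4096 }, Right { -4553/8192; -569/1024; -71/128; -35/64; -17/32; -1/2; 0 } -> simplest -9107/16384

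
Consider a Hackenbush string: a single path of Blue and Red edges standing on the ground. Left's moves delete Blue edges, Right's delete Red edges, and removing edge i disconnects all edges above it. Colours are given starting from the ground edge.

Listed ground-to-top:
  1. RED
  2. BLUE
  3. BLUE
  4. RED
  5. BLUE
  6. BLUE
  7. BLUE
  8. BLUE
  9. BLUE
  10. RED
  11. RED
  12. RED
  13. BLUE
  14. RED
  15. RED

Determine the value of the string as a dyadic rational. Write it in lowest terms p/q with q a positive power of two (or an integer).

-4215/16384

Prefix values for RED BLUE BLUE RED BLUE BLUE BLUE BLUE BLUE RED RED RED BLUE RED RED via {L|R} + simplicity:
step 1: add RED to get R; options L={ (no moves) } R={ 0 } = -1
step 2: add BLUE to get RB; options L={ -1 } R={ 0 } = -1/2
step 3: add BLUE to get RBB; options L={ -1,-1/2 } R={ 0 } = -1/4
step 4: add RED to get RBBR; options L={ -1,-1/2 } R={ -1/4,0 } = -3/8
step 5: add BLUE to get RBBRB; options L={ -1,-1/2,-3/8 } R={ -1/4,0 } = -5/16
step 6: add BLUE to get RBBRBB; options L={ -1,-1/2,-3/8,-5/16 } R={ -1/4,0 } = -9/32
step 7: add BLUE to get RBBRBBB; options L={ -1,-1/2,-3/8,-5/16,-9/32 } R={ -1/4,0 } = -17/64
step 8: add BLUE to get RBBRBBBB; options L={ -1,-1/2,-3/8,-5/16,-9/32,-17/64 } R={ -1/4,0 } = -33/128
step 9: add BLUE to get RBBRBBBBB; options L={ -1,-1/2,-3/8,-5/16,-9/32,-17/64,-33/128 } R={ -1/4,0 } = -65/256
step 10: add RED to get RBBRBBBBBR; options L={ -1,-1/2,-3/8,-5/16,-9/32,-17/64,-33/128 } R={ -65/256,-1/4,0 } = -131/512
step 11: add RED to get RBBRBBBBBRR; options L={ -1,-1/2,-3/8,-5/16,-9/32,-17/64,-33/128 } R={ -131/512,-65/256,-1/4,0 } = -263/1024
step 12: add RED to get RBBRBBBBBRRR; options L={ -1,-1/2,-3/8,-5/16,-9/32,-17/64,-33/128 } R={ -263/1024,-131/512,-65/256,-1/4,0 } = -527/2048
step 13: add BLUE to get RBBRBBBBBRRRB; options L={ -1,-1/2,-3/8,-5/16,-9/32,-17/64,-33/128,-527/2048 } R={ -263/1024,-131/512,-65/256,-1/4,0 } = -1053/4096
step 14: add RED to get RBBRBBBBBRRRBR; options L={ -1,-1/2,-3/8,-5/16,-9/32,-17/64,-33/128,-527/2048 } R={ -1053/4096,-263/1024,-131/512,-65/256,-1/4,0 } = -2107/8192
step 15: add RED to get RBBRBBBBBRRRBRR; options L={ -1,-1/2,-3/8,-5/16,-9/32,-17/64,-33/128,-527/2048 } R={ -2107/8192,-1053/4096,-263/1024,-131/512,-65/256,-1/4,0 } = -4215/16384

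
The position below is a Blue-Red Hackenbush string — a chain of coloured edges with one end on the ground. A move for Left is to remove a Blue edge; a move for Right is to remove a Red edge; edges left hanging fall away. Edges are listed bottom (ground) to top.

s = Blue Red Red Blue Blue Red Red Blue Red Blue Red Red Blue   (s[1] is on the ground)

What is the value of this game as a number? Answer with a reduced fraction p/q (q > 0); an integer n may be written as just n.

G_1 [B]  L=[0]  R=[none]  = 1
G_2 [BR]  L=[0]  R=[1]  = 1/2
G_3 [BRR]  L=[0]  R=[1/2, 1]  = 1/4
G_4 [BRRB]  L=[0, 1/4]  R=[1/2, 1]  = 3/8
G_5 [BRRBB]  L=[0, 1/4, 3/8]  R=[1/2, 1]  = 7/16
G_6 [BRRBBR]  L=[0, 1/4, 3/8]  R=[7/16, 1/2, 1]  = 13/32
G_7 [BRRBBRR]  L=[0, 1/4, 3/8]  R=[13/32, 7/16, 1/2, 1]  = 25/64
G_8 [BRRBBRRB]  L=[0, 1/4, 3/8, 25/64]  R=[13/32, 7/16, 1/2, 1]  = 51/128
G_9 [BRRBBRRBR]  L=[0, 1/4, 3/8, 25/64]  R=[51/128, 13/32, 7/16, 1/2, 1]  = 101/256
G_10 [BRRBBRRBRB]  L=[0, 1/4, 3/8, 25/64, 101/256]  R=[51/128, 13/32, 7/16, 1/2, 1]  = 203/512
G_11 [BRRBBRRBRBR]  L=[0, 1/4, 3/8, 25/64, 101/256]  R=[203/512, 51/128, 13/32, 7/16, 1/2, 1]  = 405/1024
G_12 [BRRBBRRBRBRR]  L=[0, 1/4, 3/8, 25/64, 101/256]  R=[405/1024, 203/512, 51/128, 13/32, 7/16, 1/2, 1]  = 809/2048
G_13 [BRRBBRRBRBRRB]  L=[0, 1/4, 3/8, 25/64, 101/256, 809/2048]  R=[405/1024, 203/512, 51/128, 13/32, 7/16, 1/2, 1]  = 1619/4096

1619/4096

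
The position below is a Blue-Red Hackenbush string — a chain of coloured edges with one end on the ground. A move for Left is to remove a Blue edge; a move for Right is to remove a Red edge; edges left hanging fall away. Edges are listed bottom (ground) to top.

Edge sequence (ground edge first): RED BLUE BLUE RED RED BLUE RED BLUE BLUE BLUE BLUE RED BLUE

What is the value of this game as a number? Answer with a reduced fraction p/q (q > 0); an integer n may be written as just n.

-1669/4096

step 1: add RED to get R; options L={  } R={ 0 } => -1
step 2: add BLUE to get RB; options L={ -1 } R={ 0 } => -1/2
step 3: add BLUE to get RBB; options L={ -1,-1/2 } R={ 0 } => -1/4
step 4: add RED to get RBBR; options L={ -1,-1/2 } R={ -1/4,0 } => -3/8
step 5: add RED to get RBBRR; options L={ -1,-1/2 } R={ -3/8,-1/4,0 } => -7/16
step 6: add BLUE to get RBBRRB; options L={ -1,-1/2,-7/16 } R={ -3/8,-1/4,0 } => -13/32
step 7: add RED to get RBBRRBR; options L={ -1,-1/2,-7/16 } R={ -13/32,-3/8,-1/4,0 } => -27/64
step 8: add BLUE to get RBBRRBRB; options L={ -1,-1/2,-7/16,-27/64 } R={ -13/32,-3/8,-1/4,0 } => -53/128
step 9: add BLUE to get RBBRRBRBB; options L={ -1,-1/2,-7/16,-27/64,-53/128 } R={ -13/32,-3/8,-1/4,0 } => -105/256
step 10: add BLUE to get RBBRRBRBBB; options L={ -1,-1/2,-7/16,-27/64,-53/128,-105/256 } R={ -13/32,-3/8,-1/4,0 } => -209/512
step 11: add BLUE to get RBBRRBRBBBB; options L={ -1,-1/2,-7/16,-27/64,-53/128,-105/256,-209/512 } R={ -13/32,-3/8,-1/4,0 } => -417/1024
step 12: add RED to get RBBRRBRBBBBR; options L={ -1,-1/2,-7/16,-27/64,-53/128,-105/256,-209/512 } R={ -417/1024,-13/32,-3/8,-1/4,0 } => -835/2048
step 13: add BLUE to get RBBRRBRBBBBRB; options L={ -1,-1/2,-7/16,-27/64,-53/128,-105/256,-209/512,-835/2048 } R={ -417/1024,-13/32,-3/8,-1/4,0 } => -1669/4096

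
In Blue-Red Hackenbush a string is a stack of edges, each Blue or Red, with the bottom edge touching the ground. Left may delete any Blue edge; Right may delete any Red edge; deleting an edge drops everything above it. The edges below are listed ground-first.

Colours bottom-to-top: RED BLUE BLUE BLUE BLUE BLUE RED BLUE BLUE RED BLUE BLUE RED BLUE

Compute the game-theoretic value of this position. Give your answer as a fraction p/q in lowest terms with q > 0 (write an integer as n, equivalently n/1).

R: Left { ∅ }, Right { 0 } gives simplest -1
RB: Left { -1 }, Right { 0 } gives simplest -1/2
RBB: Left { -1,-1/2 }, Right { 0 } gives simplest -1/4
RBBB: Left { -1,-1/2,-1/4 }, Right { 0 } gives simplest -1/8
RBBBB: Left { -1,-1/2,-1/4,-1/8 }, Right { 0 } gives simplest -1/16
RBBBBB: Left { -1,-1/2,-1/4,-1/8,-1/16 }, Right { 0 } gives simplest -1/32
RBBBBBR: Left { -1,-1/2,-1/4,-1/8,-1/16 }, Right { -1/32,0 } gives simplest -3/64
RBBBBBRB: Left { -1,-1/2,-1/4,-1/8,-1/16,-3/64 }, Right { -1/32,0 } gives simplest -5/128
RBBBBBRBB: Left { -1,-1/2,-1/4,-1/8,-1/16,-3/64,-5/128 }, Right { -1/32,0 } gives simplest -9/256
RBBBBBRBBR: Left { -1,-1/2,-1/4,-1/8,-1/16,-3/64,-5/128 }, Right { -9/256,-1/32,0 } gives simplest -19/512
RBBBBBRBBRB: Left { -1,-1/2,-1/4,-1/8,-1/16,-3/64,-5/128,-19/512 }, Right { -9/256,-1/32,0 } gives simplest -37/1024
RBBBBBRBBRBB: Left { -1,-1/2,-1/4,-1/8,-1/16,-3/64,-5/128,-19/512,-37/1024 }, Right { -9/256,-1/32,0 } gives simplest -73/2048
RBBBBBRBBRBBR: Left { -1,-1/2,-1/4,-1/8,-1/16,-3/64,-5/128,-19/512,-37/1024 }, Right { -73/2048,-9/256,-1/32,0 } gives simplest -147/4096
RBBBBBRBBRBBRB: Left { -1,-1/2,-1/4,-1/8,-1/16,-3/64,-5/128,-19/512,-37/1024,-147/4096 }, Right { -73/2048,-9/256,-1/32,0 } gives simplest -293/8192

-293/8192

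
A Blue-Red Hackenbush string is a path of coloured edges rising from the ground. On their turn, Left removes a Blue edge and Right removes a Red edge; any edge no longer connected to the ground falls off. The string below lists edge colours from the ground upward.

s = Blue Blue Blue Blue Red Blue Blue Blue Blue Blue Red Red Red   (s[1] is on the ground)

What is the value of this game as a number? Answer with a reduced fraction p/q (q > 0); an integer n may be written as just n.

2033/512

Recurse on prefixes of the 13-edge string Blue Blue Blue Blue Red Blue Blue Blue Blue Blue Red Red Red:
1 of 13 · B · max L 0 · min R +∞ so 1
2 of 13 · BB · max L 1 · min R +∞ so 2
3 of 13 · BBB · max L 2 · min R +∞ so 3
4 of 13 · BBBB · max L 3 · min R +∞ so 4
5 of 13 · BBBBR · max L 3 · min R 4 so 7/2
6 of 13 · BBBBRB · max L 7/2 · min R 4 so 15/4
7 of 13 · BBBBRBB · max L 15/4 · min R 4 so 31/8
8 of 13 · BBBBRBBB · max L 31/8 · min R 4 so 63/16
9 of 13 · BBBBRBBBB · max L 63/16 · min R 4 so 127/32
10 of 13 · BBBBRBBBBB · max L 127/32 · min R 4 so 255/64
11 of 13 · BBBBRBBBBBR · max L 127/32 · min R 255/64 so 509/128
12 of 13 · BBBBRBBBBBRR · max L 127/32 · min R 509/128 so 1017/256
13 of 13 · BBBBRBBBBBRRR · max L 127/32 · min R 1017/256 so 2033/512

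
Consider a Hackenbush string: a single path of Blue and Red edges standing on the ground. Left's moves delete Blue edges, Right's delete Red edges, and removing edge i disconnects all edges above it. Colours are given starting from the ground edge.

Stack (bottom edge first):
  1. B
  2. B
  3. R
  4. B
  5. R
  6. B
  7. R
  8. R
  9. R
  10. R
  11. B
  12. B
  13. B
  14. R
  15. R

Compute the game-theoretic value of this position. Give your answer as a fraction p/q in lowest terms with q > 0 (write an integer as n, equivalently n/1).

g_1 [B]  L=[0]  R=[∅]  gives 1
g_2 [BB]  L=[0 1]  R=[∅]  gives 2
g_3 [BBR]  L=[0 1]  R=[2]  gives 3/2
g_4 [BBRB]  L=[0 1 3/2]  R=[2]  gives 7/4
g_5 [BBRBR]  L=[0 1 3/2]  R=[7/4 2]  gives 13/8
g_6 [BBRBRB]  L=[0 1 3/2 13/8]  R=[7/4 2]  gives 27/16
g_7 [BBRBRBR]  L=[0 1 3/2 13/8]  R=[27/16 7/4 2]  gives 53/32
g_8 [BBRBRBRR]  L=[0 1 3/2 13/8]  R=[53/32 27/16 7/4 2]  gives 105/64
g_9 [BBRBRBRRR]  L=[0 1 3/2 13/8]  R=[105/64 53/32 27/16 7/4 2]  gives 209/128
g_10 [BBRBRBRRRR]  L=[0 1 3/2 13/8]  R=[209/128 105/64 53/32 27/16 7/4 2]  gives 417/256
g_11 [BBRBRBRRRRB]  L=[0 1 3/2 13/8 417/256]  R=[209/128 105/64 53/32 27/16 7/4 2]  gives 835/512
g_12 [BBRBRBRRRRBB]  L=[0 1 3/2 13/8 417/256 835/512]  R=[209/128 105/64 53/32 27/16 7/4 2]  gives 1671/1024
g_13 [BBRBRBRRRRBBB]  L=[0 1 3/2 13/8 417/256 835/512 1671/1024]  R=[209/128 105/64 53/32 27/16 7/4 2]  gives 3343/2048
g_14 [BBRBRBRRRRBBBR]  L=[0 1 3/2 13/8 417/256 835/512 1671/1024]  R=[3343/2048 209/128 105/64 53/32 27/16 7/4 2]  gives 6685/4096
g_15 [BBRBRBRRRRBBBRR]  L=[0 1 3/2 13/8 417/256 835/512 1671/1024]  R=[6685/4096 3343/2048 209/128 105/64 53/32 27/16 7/4 2]  gives 13369/8192

13369/8192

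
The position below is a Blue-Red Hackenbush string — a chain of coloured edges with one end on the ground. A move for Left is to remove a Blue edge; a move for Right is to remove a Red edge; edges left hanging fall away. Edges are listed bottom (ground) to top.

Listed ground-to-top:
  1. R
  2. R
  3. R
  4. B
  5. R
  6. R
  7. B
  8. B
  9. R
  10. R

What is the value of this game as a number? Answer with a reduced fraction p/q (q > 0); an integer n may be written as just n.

-359/128

Prefix values for R R R B R R B B R R via {L|R} + simplicity:
step 1: add R to get R; options L={ ∅ } R={ 0 } -> -1
step 2: add R to get RR; options L={ ∅ } R={ -1; 0 } -> -2
step 3: add R to get RRR; options L={ ∅ } R={ -2; -1; 0 } -> -3
step 4: add B to get RRRB; options L={ -3 } R={ -2; -1; 0 } -> -5/2
step 5: add R to get RRRBR; options L={ -3 } R={ -5/2; -2; -1; 0 } -> -11/4
step 6: add R to get RRRBRR; options L={ -3 } R={ -11/4; -5/2; -2; -1; 0 } -> -23/8
step 7: add B to get RRRBRRB; options L={ -3; -23/8 } R={ -11/4; -5/2; -2; -1; 0 } -> -45/16
step 8: add B to get RRRBRRBB; options L={ -3; -23/8; -45/16 } R={ -11/4; -5/2; -2; -1; 0 } -> -89/32
step 9: add R to get RRRBRRBBR; options L={ -3; -23/8; -45/16 } R={ -89/32; -11/4; -5/2; -2; -1; 0 } -> -179/64
step 10: add R to get RRRBRRBBRR; options L={ -3; -23/8; -45/16 } R={ -179/64; -89/32; -11/4; -5/2; -2; -1; 0 } -> -359/128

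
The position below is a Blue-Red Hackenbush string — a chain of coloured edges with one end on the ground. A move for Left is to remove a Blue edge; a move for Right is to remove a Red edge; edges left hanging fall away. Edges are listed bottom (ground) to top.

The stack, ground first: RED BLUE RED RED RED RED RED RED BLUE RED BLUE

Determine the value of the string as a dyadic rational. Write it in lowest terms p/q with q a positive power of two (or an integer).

-1013/1024

1 of 11 · R · max L −∞ · min R 0 → -1
2 of 11 · RB · max L -1 · min R 0 → -1/2
3 of 11 · RBR · max L -1 · min R -1/2 → -3/4
4 of 11 · RBRR · max L -1 · min R -3/4 → -7/8
5 of 11 · RBRRR · max L -1 · min R -7/8 → -15/16
6 of 11 · RBRRRR · max L -1 · min R -15/16 → -31/32
7 of 11 · RBRRRRR · max L -1 · min R -31/32 → -63/64
8 of 11 · RBRRRRRR · max L -1 · min R -63/64 → -127/128
9 of 11 · RBRRRRRRB · max L -127/128 · min R -63/64 → -253/256
10 of 11 · RBRRRRRRBR · max L -127/128 · min R -253/256 → -507/512
11 of 11 · RBRRRRRRBRB · max L -507/512 · min R -253/256 → -1013/1024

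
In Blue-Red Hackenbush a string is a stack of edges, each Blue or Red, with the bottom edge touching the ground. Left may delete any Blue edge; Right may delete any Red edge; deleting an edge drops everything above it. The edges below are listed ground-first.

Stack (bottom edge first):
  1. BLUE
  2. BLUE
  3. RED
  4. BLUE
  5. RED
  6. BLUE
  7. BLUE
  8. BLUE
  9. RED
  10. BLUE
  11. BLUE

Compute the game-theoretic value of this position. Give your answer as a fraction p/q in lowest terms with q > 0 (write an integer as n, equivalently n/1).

val_1 [B]  L=[0]  R=[none]  ⇒ 1
val_2 [BB]  L=[0; 1]  R=[none]  ⇒ 2
val_3 [BBR]  L=[0; 1]  R=[2]  ⇒ 3/2
val_4 [BBRB]  L=[0; 1; 3/2]  R=[2]  ⇒ 7/4
val_5 [BBRBR]  L=[0; 1; 3/2]  R=[7/4; 2]  ⇒ 13/8
val_6 [BBRBRB]  L=[0; 1; 3/2; 13/8]  R=[7/4; 2]  ⇒ 27/16
val_7 [BBRBRBB]  L=[0; 1; 3/2; 13/8; 27/16]  R=[7/4; 2]  ⇒ 55/32
val_8 [BBRBRBBB]  L=[0; 1; 3/2; 13/8; 27/16; 55/32]  R=[7/4; 2]  ⇒ 111/64
val_9 [BBRBRBBBR]  L=[0; 1; 3/2; 13/8; 27/16; 55/32]  R=[111/64; 7/4; 2]  ⇒ 221/128
val_10 [BBRBRBBBRB]  L=[0; 1; 3/2; 13/8; 27/16; 55/32; 221/128]  R=[111/64; 7/4; 2]  ⇒ 443/256
val_11 [BBRBRBBBRBB]  L=[0; 1; 3/2; 13/8; 27/16; 55/32; 221/128; 443/256]  R=[111/64; 7/4; 2]  ⇒ 887/512

887/512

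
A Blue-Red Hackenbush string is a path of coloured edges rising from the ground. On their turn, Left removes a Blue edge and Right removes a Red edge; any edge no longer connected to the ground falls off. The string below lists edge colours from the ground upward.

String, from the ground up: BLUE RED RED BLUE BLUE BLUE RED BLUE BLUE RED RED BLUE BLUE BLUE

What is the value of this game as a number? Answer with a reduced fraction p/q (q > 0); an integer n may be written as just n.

B: Left { 0 }, Right { · } ⇒ simplest 1
BR: Left { 0 }, Right { 1 } ⇒ simplest 1/2
BRR: Left { 0 }, Right { 1/2, 1 } ⇒ simplest 1/4
BRRB: Left { 0, 1/4 }, Right { 1/2, 1 } ⇒ simplest 3/8
BRRBB: Left { 0, 1/4, 3/8 }, Right { 1/2, 1 } ⇒ simplest 7/16
BRRBBB: Left { 0, 1/4, 3/8, 7/16 }, Right { 1/2, 1 } ⇒ simplest 15/32
BRRBBBR: Left { 0, 1/4, 3/8, 7/16 }, Right { 15/32, 1/2, 1 } ⇒ simplest 29/64
BRRBBBRB: Left { 0, 1/4, 3/8, 7/16, 29/64 }, Right { 15/32, 1/2, 1 } ⇒ simplest 59/128
BRRBBBRBB: Left { 0, 1/4, 3/8, 7/16, 29/64, 59/128 }, Right { 15/32, 1/2, 1 } ⇒ simplest 119/256
BRRBBBRBBR: Left { 0, 1/4, 3/8, 7/16, 29/64, 59/128 }, Right { 119/256, 15/32, 1/2, 1 } ⇒ simplest 237/512
BRRBBBRBBRR: Left { 0, 1/4, 3/8, 7/16, 29/64, 59/128 }, Right { 237/512, 119/256, 15/32, 1/2, 1 } ⇒ simplest 473/1024
BRRBBBRBBRRB: Left { 0, 1/4, 3/8, 7/16, 29/64, 59/128, 473/1024 }, Right { 237/512, 119/256, 15/32, 1/2, 1 } ⇒ simplest 947/2048
BRRBBBRBBRRBB: Left { 0, 1/4, 3/8, 7/16, 29/64, 59/128, 473/1024, 947/2048 }, Right { 237/512, 119/256, 15/32, 1/2, 1 } ⇒ simplest 1895/4096
BRRBBBRBBRRBBB: Left { 0, 1/4, 3/8, 7/16, 29/64, 59/128, 473/1024, 947/2048, 1895/4096 }, Right { 237/512, 119/256, 15/32, 1/2, 1 } ⇒ simplest 3791/8192

3791/8192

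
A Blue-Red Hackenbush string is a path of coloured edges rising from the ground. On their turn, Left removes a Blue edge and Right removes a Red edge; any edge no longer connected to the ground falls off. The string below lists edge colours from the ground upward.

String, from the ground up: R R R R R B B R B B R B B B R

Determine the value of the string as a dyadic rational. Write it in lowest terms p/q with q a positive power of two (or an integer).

-4387/1024

Build G(s[:k]) for k = 1..15, string s = R R R R R B B R B B R B B B R.
R: Left { ∅ }, Right { 0 } so simplest -1
RR: Left { ∅ }, Right { -1; 0 } so simplest -2
RRR: Left { ∅ }, Right { -2; -1; 0 } so simplest -3
RRRR: Left { ∅ }, Right { -3; -2; -1; 0 } so simplest -4
RRRRR: Left { ∅ }, Right { -4; -3; -2; -1; 0 } so simplest -5
RRRRRB: Left { -5 }, Right { -4; -3; -2; -1; 0 } so simplest -9/2
RRRRRBB: Left { -5; -9/2 }, Right { -4; -3; -2; -1; 0 } so simplest -17/4
RRRRRBBR: Left { -5; -9/2 }, Right { -17/4; -4; -3; -2; -1; 0 } so simplest -35/8
RRRRRBBRB: Left { -5; -9/2; -35/8 }, Right { -17/4; -4; -3; -2; -1; 0 } so simplest -69/16
RRRRRBBRBB: Left { -5; -9/2; -35/8; -69/16 }, Right { -17/4; -4; -3; -2; -1; 0 } so simplest -137/32
RRRRRBBRBBR: Left { -5; -9/2; -35/8; -69/16 }, Right { -137/32; -17/4; -4; -3; -2; -1; 0 } so simplest -275/64
RRRRRBBRBBRB: Left { -5; -9/2; -35/8; -69/16; -275/64 }, Right { -137/32; -17/4; -4; -3; -2; -1; 0 } so simplest -549/128
RRRRRBBRBBRBB: Left { -5; -9/2; -35/8; -69/16; -275/64; -549/128 }, Right { -137/32; -17/4; -4; -3; -2; -1; 0 } so simplest -1097/256
RRRRRBBRBBRBBB: Left { -5; -9/2; -35/8; -69/16; -275/64; -549/128; -1097/256 }, Right { -137/32; -17/4; -4; -3; -2; -1; 0 } so simplest -2193/512
RRRRRBBRBBRBBBR: Left { -5; -9/2; -35/8; -69/16; -275/64; -549/128; -1097/256 }, Right { -2193/512; -137/32; -17/4; -4; -3; -2; -1; 0 } so simplest -4387/1024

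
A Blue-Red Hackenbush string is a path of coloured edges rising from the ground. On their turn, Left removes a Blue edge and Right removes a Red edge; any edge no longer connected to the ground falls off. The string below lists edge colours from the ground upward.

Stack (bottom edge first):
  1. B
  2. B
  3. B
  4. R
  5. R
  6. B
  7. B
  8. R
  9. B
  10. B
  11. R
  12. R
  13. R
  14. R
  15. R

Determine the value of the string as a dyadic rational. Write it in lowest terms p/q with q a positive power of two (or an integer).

9921/4096

Prefix values for B B B R R B B R B B R R R R R via {L|R} + simplicity:
value_1 [B]  L=[0]  R=[∅]  so 1
value_2 [BB]  L=[0; 1]  R=[∅]  so 2
value_3 [BBB]  L=[0; 1; 2]  R=[∅]  so 3
value_4 [BBBR]  L=[0; 1; 2]  R=[3]  so 5/2
value_5 [BBBRR]  L=[0; 1; 2]  R=[5/2; 3]  so 9/4
value_6 [BBBRRB]  L=[0; 1; 2; 9/4]  R=[5/2; 3]  so 19/8
value_7 [BBBRRBB]  L=[0; 1; 2; 9/4; 19/8]  R=[5/2; 3]  so 39/16
value_8 [BBBRRBBR]  L=[0; 1; 2; 9/4; 19/8]  R=[39/16; 5/2; 3]  so 77/32
value_9 [BBBRRBBRB]  L=[0; 1; 2; 9/4; 19/8; 77/32]  R=[39/16; 5/2; 3]  so 155/64
value_10 [BBBRRBBRBB]  L=[0; 1; 2; 9/4; 19/8; 77/32; 155/64]  R=[39/16; 5/2; 3]  so 311/128
value_11 [BBBRRBBRBBR]  L=[0; 1; 2; 9/4; 19/8; 77/32; 155/64]  R=[311/128; 39/16; 5/2; 3]  so 621/256
value_12 [BBBRRBBRBBRR]  L=[0; 1; 2; 9/4; 19/8; 77/32; 155/64]  R=[621/256; 311/128; 39/16; 5/2; 3]  so 1241/512
value_13 [BBBRRBBRBBRRR]  L=[0; 1; 2; 9/4; 19/8; 77/32; 155/64]  R=[1241/512; 621/256; 311/128; 39/16; 5/2; 3]  so 2481/1024
value_14 [BBBRRBBRBBRRRR]  L=[0; 1; 2; 9/4; 19/8; 77/32; 155/64]  R=[2481/1024; 1241/512; 621/256; 311/128; 39/16; 5/2; 3]  so 4961/2048
value_15 [BBBRRBBRBBRRRRR]  L=[0; 1; 2; 9/4; 19/8; 77/32; 155/64]  R=[4961/2048; 2481/1024; 1241/512; 621/256; 311/128; 39/16; 5/2; 3]  so 9921/4096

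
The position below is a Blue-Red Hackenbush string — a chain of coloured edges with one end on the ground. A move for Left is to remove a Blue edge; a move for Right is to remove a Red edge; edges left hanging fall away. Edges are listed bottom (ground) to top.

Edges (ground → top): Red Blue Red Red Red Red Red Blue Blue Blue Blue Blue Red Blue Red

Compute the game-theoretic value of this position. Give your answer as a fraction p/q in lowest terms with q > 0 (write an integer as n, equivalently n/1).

-15883/16384

Build G(s[:k]) for k = 1..15, string s = Red Blue Red Red Red Red Red Blue Blue Blue Blue Blue Red Blue Red.
step 1: add Red to get R; options L={ ∅ } R={ 0 } = -1
step 2: add Blue to get RB; options L={ -1 } R={ 0 } = -1/2
step 3: add Red to get RBR; options L={ -1 } R={ -1/2 0 } = -3/4
step 4: add Red to get RBRR; options L={ -1 } R={ -3/4 -1/2 0 } = -7/8
step 5: add Red to get RBRRR; options L={ -1 } R={ -7/8 -3/4 -1/2 0 } = -15/16
step 6: add Red to get RBRRRR; options L={ -1 } R={ -15/16 -7/8 -3/4 -1/2 0 } = -31/32
step 7: add Red to get RBRRRRR; options L={ -1 } R={ -31/32 -15/16 -7/8 -3/4 -1/2 0 } = -63/64
step 8: add Blue to get RBRRRRRB; options L={ -1 -63/64 } R={ -31/32 -15/16 -7/8 -3/4 -1/2 0 } = -125/128
step 9: add Blue to get RBRRRRRBB; options L={ -1 -63/64 -125/128 } R={ -31/32 -15/16 -7/8 -3/4 -1/2 0 } = -249/256
step 10: add Blue to get RBRRRRRBBB; options L={ -1 -63/64 -125/128 -249/256 } R={ -31/32 -15/16 -7/8 -3/4 -1/2 0 } = -497/512
step 11: add Blue to get RBRRRRRBBBB; options L={ -1 -63/64 -125/128 -249/256 -497/512 } R={ -31/32 -15/16 -7/8 -3/4 -1/2 0 } = -993/1024
step 12: add Blue to get RBRRRRRBBBBB; options L={ -1 -63/64 -125/128 -249/256 -497/512 -993/1024 } R={ -31/32 -15/16 -7/8 -3/4 -1/2 0 } = -1985/2048
step 13: add Red to get RBRRRRRBBBBBR; options L={ -1 -63/64 -125/128 -249/256 -497/512 -993/1024 } R={ -1985/2048 -31/32 -15/16 -7/8 -3/4 -1/2 0 } = -3971/4096
step 14: add Blue to get RBRRRRRBBBBBRB; options L={ -1 -63/64 -125/128 -249/256 -497/512 -993/1024 -3971/4096 } R={ -1985/2048 -31/32 -15/16 -7/8 -3/4 -1/2 0 } = -7941/8192
step 15: add Red to get RBRRRRRBBBBBRBR; options L={ -1 -63/64 -125/128 -249/256 -497/512 -993/1024 -3971/4096 } R={ -7941/8192 -1985/2048 -31/32 -15/16 -7/8 -3/4 -1/2 0 } = -15883/16384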